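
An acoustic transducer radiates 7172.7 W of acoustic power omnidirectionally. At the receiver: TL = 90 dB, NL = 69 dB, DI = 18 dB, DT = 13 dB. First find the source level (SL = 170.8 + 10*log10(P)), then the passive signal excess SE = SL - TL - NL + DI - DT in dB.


Step 1: SL = 170.8 + 10*log10(7172.7) = 209.36 dB
Step 2: SE = SL - TL - NL + DI - DT = 209.36 - 90 - 69 + 18 - 13 = 55.36

55.36 dB


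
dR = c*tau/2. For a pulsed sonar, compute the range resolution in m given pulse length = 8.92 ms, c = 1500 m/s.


dR = c*tau/2 = 1500 * 8.92e-3 / 2 = 6.69

6.69 m


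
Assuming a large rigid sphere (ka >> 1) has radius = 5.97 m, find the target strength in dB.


9.5 dB


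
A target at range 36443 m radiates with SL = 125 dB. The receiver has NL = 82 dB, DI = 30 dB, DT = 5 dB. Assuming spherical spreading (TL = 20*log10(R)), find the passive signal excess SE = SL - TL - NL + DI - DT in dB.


Step 1: TL = 20*log10(36443) = 91.23 dB
Step 2: SE = 125 - 91.23 - 82 + 30 - 5 = -23.23

-23.23 dB


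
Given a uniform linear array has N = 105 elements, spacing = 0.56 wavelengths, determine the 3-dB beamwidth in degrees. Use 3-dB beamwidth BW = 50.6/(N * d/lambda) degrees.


BW = 50.6 / (105 * 0.56) = 50.6 / 58.8 = 0.86

0.86 deg


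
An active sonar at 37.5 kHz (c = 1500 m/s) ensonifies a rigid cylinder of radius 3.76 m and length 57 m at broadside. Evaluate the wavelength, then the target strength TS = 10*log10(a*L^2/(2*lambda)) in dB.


Step 1: lambda = c/f = 1500/37500 = 0.04 m
Step 2: TS = 10*log10(a*L^2/(2*lambda)) = 10*log10(3.76*57^2/(2*0.04)) = 51.84

51.84 dB


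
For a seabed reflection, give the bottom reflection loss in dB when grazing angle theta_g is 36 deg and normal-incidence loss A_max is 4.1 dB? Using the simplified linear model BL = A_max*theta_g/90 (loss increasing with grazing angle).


1.64 dB


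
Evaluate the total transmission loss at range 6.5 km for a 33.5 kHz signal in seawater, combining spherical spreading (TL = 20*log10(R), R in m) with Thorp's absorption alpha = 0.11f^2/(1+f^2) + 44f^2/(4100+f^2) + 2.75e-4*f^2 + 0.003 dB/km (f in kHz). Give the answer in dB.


Step 1 (Thorp): alpha = 0.11*1122.25/(1+1122.25) + 44*1122.25/(4100+1122.25) + 2.75e-4*1122.25 + 0.003 = 9.877 dB/km
Step 2: TL_spread = 20*log10(6500) = 76.26 dB
Step 3: TL_abs = alpha*R = 9.877 * 6.5 = 64.2 dB
Step 4: TL_total = 76.26 + 64.2 = 140.46

140.46 dB


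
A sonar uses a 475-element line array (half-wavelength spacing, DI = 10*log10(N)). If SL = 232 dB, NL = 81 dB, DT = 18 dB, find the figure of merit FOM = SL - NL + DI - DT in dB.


Step 1: DI = 10*log10(475) = 26.77 dB
Step 2: FOM = SL - NL + DI - DT = 232 - 81 + 26.77 - 18 = 159.77

159.77 dB


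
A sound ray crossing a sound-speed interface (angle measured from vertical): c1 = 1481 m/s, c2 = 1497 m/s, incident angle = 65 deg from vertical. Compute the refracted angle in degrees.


sin(theta2) = (c2/c1)*sin(theta1) = (1497/1481)*sin(65 deg) = 0.9161
theta2 = arcsin(0.9161) = 66.36

66.36 deg


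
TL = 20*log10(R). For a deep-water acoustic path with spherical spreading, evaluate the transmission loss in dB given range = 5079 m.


TL = 20*log10(5079) = 74.12

74.12 dB


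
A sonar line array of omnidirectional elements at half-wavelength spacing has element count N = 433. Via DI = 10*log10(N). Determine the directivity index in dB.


DI = 10*log10(433) = 26.36

26.36 dB


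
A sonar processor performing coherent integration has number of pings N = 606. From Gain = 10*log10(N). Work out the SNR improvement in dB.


Gain = 10*log10(606) = 27.82

27.82 dB


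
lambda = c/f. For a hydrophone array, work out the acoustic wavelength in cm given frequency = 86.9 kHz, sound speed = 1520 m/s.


lambda = c/f = 1520 / 86900 = 0.0175 m = 1.75 cm

1.75 cm


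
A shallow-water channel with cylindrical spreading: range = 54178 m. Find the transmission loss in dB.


TL = 10*log10(54178) = 47.34

47.34 dB


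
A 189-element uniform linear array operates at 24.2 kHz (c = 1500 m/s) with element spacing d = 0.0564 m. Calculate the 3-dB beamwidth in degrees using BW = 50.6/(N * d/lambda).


0.29 deg


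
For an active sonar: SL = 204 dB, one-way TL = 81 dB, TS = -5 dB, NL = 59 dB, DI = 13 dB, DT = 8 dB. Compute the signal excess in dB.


SE = SL - 2*TL + TS - NL + DI - DT = 204 - 2*81 + (-5) - 59 + 13 - 8 = -17

-17 dB


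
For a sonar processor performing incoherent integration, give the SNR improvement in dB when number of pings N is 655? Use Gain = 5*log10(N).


Gain = 5*log10(655) = 14.08

14.08 dB


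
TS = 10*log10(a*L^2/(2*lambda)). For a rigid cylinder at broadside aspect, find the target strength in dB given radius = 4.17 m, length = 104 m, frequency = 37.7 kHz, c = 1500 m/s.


lambda = 1500/37700 = 0.03979 m
TS = 10*log10(4.17*104^2/(2*0.03979)) = 57.53

57.53 dB


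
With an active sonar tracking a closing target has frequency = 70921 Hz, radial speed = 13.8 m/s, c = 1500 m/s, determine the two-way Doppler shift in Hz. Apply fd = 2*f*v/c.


1304.95 Hz


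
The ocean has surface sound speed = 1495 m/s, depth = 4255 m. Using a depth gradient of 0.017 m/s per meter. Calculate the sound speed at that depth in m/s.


c = 1495 + 0.017 * 4255 = 1567.335

1567.335 m/s


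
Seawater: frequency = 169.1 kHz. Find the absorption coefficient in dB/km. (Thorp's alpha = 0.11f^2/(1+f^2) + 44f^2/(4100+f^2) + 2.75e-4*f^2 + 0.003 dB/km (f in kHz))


f^2 = 28594.81
alpha = 0.11*28594.81/(1+28594.81) + 44*28594.81/(4100+28594.81) + 2.75e-4*28594.81 + 0.003 = 46.459

46.459 dB/km


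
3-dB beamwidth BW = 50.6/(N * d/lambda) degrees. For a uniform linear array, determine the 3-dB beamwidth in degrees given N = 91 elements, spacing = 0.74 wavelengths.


BW = 50.6 / (91 * 0.74) = 50.6 / 67.34 = 0.75

0.75 deg


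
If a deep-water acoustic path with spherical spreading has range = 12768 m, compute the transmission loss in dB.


TL = 20*log10(12768) = 82.12

82.12 dB


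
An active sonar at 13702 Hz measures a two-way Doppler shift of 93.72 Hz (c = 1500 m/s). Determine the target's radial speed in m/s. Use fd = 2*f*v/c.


From fd = 2*f*v/c, v = c*fd/(2*f) = 1500 * 93.72 / (2*13702) = 5.13

5.13 m/s


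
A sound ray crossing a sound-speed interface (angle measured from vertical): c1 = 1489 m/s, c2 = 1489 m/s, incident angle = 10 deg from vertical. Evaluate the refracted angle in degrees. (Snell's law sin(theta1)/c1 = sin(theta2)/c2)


sin(theta2) = (c2/c1)*sin(theta1) = (1489/1489)*sin(10 deg) = 0.17365
theta2 = arcsin(0.17365) = 10.0

10.0 deg


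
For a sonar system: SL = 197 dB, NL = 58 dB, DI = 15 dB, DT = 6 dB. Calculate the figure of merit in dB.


FOM = SL - NL + DI - DT = 197 - 58 + 15 - 6 = 148

148 dB


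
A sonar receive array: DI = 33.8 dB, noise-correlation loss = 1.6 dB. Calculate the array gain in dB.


AG = DI - L_corr = 33.8 - 1.6 = 32.2

32.2 dB


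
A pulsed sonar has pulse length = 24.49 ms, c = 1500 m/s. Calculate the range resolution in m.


dR = c*tau/2 = 1500 * 24.49e-3 / 2 = 18.3675

18.3675 m


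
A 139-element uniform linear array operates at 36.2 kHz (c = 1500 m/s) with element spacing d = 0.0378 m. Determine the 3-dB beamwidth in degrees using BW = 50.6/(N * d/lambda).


0.4 deg


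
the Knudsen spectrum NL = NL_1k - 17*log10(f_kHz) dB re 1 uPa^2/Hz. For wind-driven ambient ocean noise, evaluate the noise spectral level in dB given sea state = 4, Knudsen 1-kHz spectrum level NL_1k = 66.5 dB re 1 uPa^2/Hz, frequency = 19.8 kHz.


NL = NL_1k - 17*log10(f_kHz) = 66.5 - 17*log10(19.8) = 66.5 - (22.04) = 44.46

44.46 dB


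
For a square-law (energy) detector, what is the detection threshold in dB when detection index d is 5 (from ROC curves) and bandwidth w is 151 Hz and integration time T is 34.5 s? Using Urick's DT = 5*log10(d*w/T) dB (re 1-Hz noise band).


6.7 dB


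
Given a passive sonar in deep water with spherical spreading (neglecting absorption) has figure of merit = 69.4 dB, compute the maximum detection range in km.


At max range FOM = TL, so 20*log10(R) = 69.4
R = 10^(69.4/20) = 2951.21 m = 2.95 km

2.95 km


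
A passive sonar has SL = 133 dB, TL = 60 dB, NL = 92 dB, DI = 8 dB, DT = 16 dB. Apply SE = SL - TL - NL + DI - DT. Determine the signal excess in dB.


-27 dB


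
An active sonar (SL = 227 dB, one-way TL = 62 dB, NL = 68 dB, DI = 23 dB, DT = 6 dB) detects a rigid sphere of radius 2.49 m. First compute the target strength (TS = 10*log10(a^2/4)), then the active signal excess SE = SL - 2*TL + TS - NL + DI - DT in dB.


Step 1: TS = 10*log10(2.49^2/4) = 1.9 dB
Step 2: SE = SL - 2*TL + TS - NL + DI - DT = 227 - 2*62 + (1.9) - 68 + 23 - 6 = 53.9

53.9 dB


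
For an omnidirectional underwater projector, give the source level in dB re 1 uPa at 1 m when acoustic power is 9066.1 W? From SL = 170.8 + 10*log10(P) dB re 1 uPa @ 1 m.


SL = 170.8 + 10*log10(9066.1) = 170.8 + 39.57 = 210.37

210.37 dB


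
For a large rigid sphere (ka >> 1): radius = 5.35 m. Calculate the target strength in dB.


8.55 dB


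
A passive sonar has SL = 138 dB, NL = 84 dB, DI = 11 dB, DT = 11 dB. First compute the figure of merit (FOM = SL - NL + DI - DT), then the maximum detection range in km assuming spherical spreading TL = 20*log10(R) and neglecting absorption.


Step 1: FOM = SL - NL + DI - DT = 138 - 84 + 11 - 11 = 54 dB
Step 2: at max range FOM = TL = 20*log10(R), so R = 10^(54/20) = 501.19 m = 0.5 km

0.5 km


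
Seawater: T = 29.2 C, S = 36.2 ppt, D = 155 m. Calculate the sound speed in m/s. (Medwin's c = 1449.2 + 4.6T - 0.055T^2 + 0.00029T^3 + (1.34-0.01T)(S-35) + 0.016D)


c = 1449.2 + 4.6*29.2 - 0.055*29.2^2 + 0.00029*29.2^3 + (1.34 - 0.01*29.2)*(36.2 - 35) + 0.016*155 = 1547.58

1547.58 m/s


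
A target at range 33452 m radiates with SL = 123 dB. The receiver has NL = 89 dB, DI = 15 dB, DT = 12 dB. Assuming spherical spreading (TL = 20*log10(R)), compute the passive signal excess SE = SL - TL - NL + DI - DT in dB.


Step 1: TL = 20*log10(33452) = 90.49 dB
Step 2: SE = 123 - 90.49 - 89 + 15 - 12 = -53.49

-53.49 dB


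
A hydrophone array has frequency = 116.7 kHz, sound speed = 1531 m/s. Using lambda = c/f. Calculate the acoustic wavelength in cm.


1.31 cm


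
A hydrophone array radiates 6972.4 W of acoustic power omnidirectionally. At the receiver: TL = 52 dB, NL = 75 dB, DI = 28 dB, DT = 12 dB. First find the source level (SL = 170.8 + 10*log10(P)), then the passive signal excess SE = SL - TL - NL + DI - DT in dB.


Step 1: SL = 170.8 + 10*log10(6972.4) = 209.23 dB
Step 2: SE = SL - TL - NL + DI - DT = 209.23 - 52 - 75 + 28 - 12 = 98.23

98.23 dB


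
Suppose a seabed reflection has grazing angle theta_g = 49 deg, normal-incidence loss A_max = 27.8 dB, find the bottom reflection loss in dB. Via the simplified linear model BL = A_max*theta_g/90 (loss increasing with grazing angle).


15.14 dB


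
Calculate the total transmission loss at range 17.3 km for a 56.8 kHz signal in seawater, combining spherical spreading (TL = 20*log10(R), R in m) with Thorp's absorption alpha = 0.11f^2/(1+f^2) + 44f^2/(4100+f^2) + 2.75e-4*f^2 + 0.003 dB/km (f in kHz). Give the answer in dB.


Step 1 (Thorp): alpha = 0.11*3226.24/(1+3226.24) + 44*3226.24/(4100+3226.24) + 2.75e-4*3226.24 + 0.003 = 20.3764 dB/km
Step 2: TL_spread = 20*log10(17300) = 84.76 dB
Step 3: TL_abs = alpha*R = 20.3764 * 17.3 = 352.51 dB
Step 4: TL_total = 84.76 + 352.51 = 437.27

437.27 dB


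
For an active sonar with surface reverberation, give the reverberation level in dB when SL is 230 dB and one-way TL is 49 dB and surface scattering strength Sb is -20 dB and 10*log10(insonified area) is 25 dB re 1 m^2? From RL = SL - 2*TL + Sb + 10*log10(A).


RL = SL - 2*TL + Sb + 10*log10(A) = 230 - 2*49 + (-20) + 25 = 137

137 dB


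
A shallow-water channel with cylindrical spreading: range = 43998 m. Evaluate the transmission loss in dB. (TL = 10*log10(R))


TL = 10*log10(43998) = 46.43

46.43 dB


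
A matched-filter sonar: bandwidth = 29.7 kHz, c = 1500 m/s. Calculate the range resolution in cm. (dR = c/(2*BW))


2.53 cm


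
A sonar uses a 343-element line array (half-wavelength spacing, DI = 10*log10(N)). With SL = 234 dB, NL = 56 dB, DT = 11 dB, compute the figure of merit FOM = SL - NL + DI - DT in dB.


Step 1: DI = 10*log10(343) = 25.35 dB
Step 2: FOM = SL - NL + DI - DT = 234 - 56 + 25.35 - 11 = 192.35

192.35 dB


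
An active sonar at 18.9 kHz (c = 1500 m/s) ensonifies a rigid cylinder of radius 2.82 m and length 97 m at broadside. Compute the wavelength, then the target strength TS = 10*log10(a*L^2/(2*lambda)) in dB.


Step 1: lambda = c/f = 1500/18900 = 0.07937 m
Step 2: TS = 10*log10(a*L^2/(2*lambda)) = 10*log10(2.82*97^2/(2*0.07937)) = 52.23

52.23 dB


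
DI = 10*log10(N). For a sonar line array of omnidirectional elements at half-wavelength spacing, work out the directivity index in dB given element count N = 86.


19.34 dB


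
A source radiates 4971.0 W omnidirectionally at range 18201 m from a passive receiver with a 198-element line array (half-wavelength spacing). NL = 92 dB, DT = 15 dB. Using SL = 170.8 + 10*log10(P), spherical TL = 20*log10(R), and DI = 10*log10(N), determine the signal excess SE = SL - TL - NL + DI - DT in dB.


Step 1: SL = 170.8 + 10*log10(4971.0) = 207.76 dB
Step 2: TL = 20*log10(18201) = 85.2 dB
Step 3: DI = 10*log10(198) = 22.97 dB
Step 4: SE = SL - TL - NL + DI - DT = 207.76 - 85.2 - 92 + 22.97 - 15 = 38.53

38.53 dB


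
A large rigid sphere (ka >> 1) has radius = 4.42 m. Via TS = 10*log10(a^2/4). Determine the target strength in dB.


TS = 10*log10(4.42^2 / 4) = 10*log10(4.8841) = 6.89

6.89 dB


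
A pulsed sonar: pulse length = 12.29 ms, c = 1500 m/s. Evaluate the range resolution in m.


dR = c*tau/2 = 1500 * 12.29e-3 / 2 = 9.2175

9.2175 m


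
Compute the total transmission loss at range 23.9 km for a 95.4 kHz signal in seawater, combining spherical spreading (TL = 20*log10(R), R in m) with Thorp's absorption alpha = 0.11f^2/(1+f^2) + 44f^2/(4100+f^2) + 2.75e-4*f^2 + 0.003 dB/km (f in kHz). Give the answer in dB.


Step 1 (Thorp): alpha = 0.11*9101.16/(1+9101.16) + 44*9101.16/(4100+9101.16) + 2.75e-4*9101.16 + 0.003 = 32.9503 dB/km
Step 2: TL_spread = 20*log10(23900) = 87.57 dB
Step 3: TL_abs = alpha*R = 32.9503 * 23.9 = 787.51 dB
Step 4: TL_total = 87.57 + 787.51 = 875.08

875.08 dB


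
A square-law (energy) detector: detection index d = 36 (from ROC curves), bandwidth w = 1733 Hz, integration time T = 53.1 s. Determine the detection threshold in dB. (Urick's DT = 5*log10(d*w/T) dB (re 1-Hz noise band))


15.35 dB


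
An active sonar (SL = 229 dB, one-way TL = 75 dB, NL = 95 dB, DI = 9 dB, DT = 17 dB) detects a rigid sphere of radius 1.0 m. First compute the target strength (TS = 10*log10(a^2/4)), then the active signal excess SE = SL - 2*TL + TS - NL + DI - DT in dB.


Step 1: TS = 10*log10(1.0^2/4) = -6.02 dB
Step 2: SE = SL - 2*TL + TS - NL + DI - DT = 229 - 2*75 + (-6.02) - 95 + 9 - 17 = -30.02

-30.02 dB


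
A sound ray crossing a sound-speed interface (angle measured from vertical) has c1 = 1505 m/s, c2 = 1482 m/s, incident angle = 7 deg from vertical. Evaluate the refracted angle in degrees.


sin(theta2) = (c2/c1)*sin(theta1) = (1482/1505)*sin(7 deg) = 0.12001
theta2 = arcsin(0.12001) = 6.89

6.89 deg


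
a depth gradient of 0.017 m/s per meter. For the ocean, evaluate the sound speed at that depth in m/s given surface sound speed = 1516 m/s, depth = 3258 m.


c = 1516 + 0.017 * 3258 = 1571.386

1571.386 m/s


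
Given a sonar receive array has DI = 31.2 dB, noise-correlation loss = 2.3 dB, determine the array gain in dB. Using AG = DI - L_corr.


AG = DI - L_corr = 31.2 - 2.3 = 28.9

28.9 dB


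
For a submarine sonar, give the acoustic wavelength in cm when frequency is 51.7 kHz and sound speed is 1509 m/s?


2.92 cm


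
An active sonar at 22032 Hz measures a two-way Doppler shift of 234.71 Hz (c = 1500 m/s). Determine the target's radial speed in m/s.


7.99 m/s


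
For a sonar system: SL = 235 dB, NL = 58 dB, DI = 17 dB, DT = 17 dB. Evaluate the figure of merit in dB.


FOM = SL - NL + DI - DT = 235 - 58 + 17 - 17 = 177

177 dB


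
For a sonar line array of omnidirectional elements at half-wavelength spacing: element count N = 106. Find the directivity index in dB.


DI = 10*log10(106) = 20.25

20.25 dB


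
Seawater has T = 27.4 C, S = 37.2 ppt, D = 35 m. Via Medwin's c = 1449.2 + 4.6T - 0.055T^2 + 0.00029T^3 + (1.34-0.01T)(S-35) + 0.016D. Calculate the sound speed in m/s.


c = 1449.2 + 4.6*27.4 - 0.055*27.4^2 + 0.00029*27.4^3 + (1.34 - 0.01*27.4)*(37.2 - 35) + 0.016*35 = 1542.82

1542.82 m/s


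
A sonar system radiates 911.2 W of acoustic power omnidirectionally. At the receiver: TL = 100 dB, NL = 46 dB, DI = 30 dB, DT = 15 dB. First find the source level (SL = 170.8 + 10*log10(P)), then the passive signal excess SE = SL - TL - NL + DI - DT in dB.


Step 1: SL = 170.8 + 10*log10(911.2) = 200.4 dB
Step 2: SE = SL - TL - NL + DI - DT = 200.4 - 100 - 46 + 30 - 15 = 69.4

69.4 dB


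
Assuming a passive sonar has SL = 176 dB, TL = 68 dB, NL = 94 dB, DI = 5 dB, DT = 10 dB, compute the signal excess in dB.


SE = SL - TL - NL + DI - DT = 176 - 68 - 94 + 5 - 10 = 9

9 dB


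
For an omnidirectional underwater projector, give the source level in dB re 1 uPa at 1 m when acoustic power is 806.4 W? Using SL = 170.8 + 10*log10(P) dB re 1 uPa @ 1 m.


199.87 dB


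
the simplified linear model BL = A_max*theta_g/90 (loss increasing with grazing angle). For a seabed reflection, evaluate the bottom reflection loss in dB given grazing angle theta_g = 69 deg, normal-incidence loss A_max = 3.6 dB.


BL = A_max * theta_g / 90 = 3.6 * 69 / 90 = 2.76

2.76 dB


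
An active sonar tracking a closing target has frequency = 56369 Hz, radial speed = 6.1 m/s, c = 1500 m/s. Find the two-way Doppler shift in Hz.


458.47 Hz


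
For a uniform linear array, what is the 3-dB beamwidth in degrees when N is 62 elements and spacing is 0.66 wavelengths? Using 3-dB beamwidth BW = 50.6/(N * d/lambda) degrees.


BW = 50.6 / (62 * 0.66) = 50.6 / 40.92 = 1.24

1.24 deg


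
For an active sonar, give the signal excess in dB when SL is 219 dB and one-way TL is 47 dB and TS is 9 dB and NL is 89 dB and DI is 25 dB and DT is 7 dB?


63 dB


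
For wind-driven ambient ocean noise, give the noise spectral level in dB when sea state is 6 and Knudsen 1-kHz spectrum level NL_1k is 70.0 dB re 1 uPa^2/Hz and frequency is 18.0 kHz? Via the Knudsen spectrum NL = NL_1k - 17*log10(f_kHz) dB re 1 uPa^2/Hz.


NL = NL_1k - 17*log10(f_kHz) = 70.0 - 17*log10(18.0) = 70.0 - (21.34) = 48.66

48.66 dB


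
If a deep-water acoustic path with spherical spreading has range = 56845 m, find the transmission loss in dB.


TL = 20*log10(56845) = 95.09

95.09 dB


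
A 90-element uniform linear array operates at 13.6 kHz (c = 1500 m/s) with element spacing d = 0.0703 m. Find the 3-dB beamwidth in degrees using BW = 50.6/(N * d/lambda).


Step 1: lambda = 1500/13600 = 0.11029 m
Step 2: d/lambda = 0.0703/0.11029 = 0.6374
Step 3: BW = 50.6/(N * d/lambda) = 50.6/(90 * 0.6374) = 0.88

0.88 deg


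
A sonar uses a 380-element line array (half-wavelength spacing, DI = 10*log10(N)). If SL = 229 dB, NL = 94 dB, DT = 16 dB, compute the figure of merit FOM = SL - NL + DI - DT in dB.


Step 1: DI = 10*log10(380) = 25.8 dB
Step 2: FOM = SL - NL + DI - DT = 229 - 94 + 25.8 - 16 = 144.8

144.8 dB


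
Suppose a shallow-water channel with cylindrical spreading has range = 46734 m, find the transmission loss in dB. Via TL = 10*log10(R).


46.7 dB


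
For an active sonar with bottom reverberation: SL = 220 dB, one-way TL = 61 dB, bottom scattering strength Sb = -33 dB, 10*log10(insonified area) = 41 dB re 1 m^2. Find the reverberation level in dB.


RL = SL - 2*TL + Sb + 10*log10(A) = 220 - 2*61 + (-33) + 41 = 106

106 dB


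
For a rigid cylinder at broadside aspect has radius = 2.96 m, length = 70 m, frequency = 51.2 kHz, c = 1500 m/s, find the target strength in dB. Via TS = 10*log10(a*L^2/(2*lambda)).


lambda = 1500/51200 = 0.0293 m
TS = 10*log10(2.96*70^2/(2*0.0293)) = 53.94

53.94 dB


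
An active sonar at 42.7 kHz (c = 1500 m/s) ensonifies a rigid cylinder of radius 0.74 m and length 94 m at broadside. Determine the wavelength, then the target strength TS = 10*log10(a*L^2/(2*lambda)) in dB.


Step 1: lambda = c/f = 1500/42700 = 0.03513 m
Step 2: TS = 10*log10(a*L^2/(2*lambda)) = 10*log10(0.74*94^2/(2*0.03513)) = 49.69

49.69 dB


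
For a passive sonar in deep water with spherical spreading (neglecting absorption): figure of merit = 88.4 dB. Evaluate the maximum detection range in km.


At max range FOM = TL, so 20*log10(R) = 88.4
R = 10^(88.4/20) = 26302.68 m = 26.3 km

26.3 km


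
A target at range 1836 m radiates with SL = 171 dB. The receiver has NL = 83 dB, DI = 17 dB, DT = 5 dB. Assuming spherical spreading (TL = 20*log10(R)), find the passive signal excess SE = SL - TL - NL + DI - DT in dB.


Step 1: TL = 20*log10(1836) = 65.28 dB
Step 2: SE = 171 - 65.28 - 83 + 17 - 5 = 34.72

34.72 dB


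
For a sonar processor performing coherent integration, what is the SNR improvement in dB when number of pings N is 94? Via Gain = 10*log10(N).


Gain = 10*log10(94) = 19.73

19.73 dB


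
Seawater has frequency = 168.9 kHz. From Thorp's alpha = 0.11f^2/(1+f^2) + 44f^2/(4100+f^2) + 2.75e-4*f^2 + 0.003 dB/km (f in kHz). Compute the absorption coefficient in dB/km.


f^2 = 28527.21
alpha = 0.11*28527.21/(1+28527.21) + 44*28527.21/(4100+28527.21) + 2.75e-4*28527.21 + 0.003 = 46.429

46.429 dB/km


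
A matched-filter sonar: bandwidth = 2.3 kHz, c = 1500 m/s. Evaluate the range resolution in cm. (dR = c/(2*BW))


32.61 cm


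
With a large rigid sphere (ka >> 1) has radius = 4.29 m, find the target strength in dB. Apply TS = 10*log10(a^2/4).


6.63 dB


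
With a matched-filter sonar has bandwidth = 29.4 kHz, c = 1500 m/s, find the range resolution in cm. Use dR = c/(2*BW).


2.55 cm


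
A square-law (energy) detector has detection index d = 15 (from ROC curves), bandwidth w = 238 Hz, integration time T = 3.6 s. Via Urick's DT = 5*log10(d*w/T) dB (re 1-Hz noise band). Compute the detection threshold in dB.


14.98 dB


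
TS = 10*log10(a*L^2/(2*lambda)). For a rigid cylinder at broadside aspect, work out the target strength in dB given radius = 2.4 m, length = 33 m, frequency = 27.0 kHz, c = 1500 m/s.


lambda = 1500/27000 = 0.05556 m
TS = 10*log10(2.4*33^2/(2*0.05556)) = 43.71

43.71 dB


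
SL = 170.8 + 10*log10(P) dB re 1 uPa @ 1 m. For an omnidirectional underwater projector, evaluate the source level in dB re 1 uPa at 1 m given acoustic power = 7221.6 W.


209.39 dB


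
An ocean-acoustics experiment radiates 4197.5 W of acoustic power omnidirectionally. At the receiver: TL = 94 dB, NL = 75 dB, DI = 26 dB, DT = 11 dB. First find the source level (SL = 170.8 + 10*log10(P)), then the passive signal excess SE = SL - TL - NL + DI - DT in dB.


Step 1: SL = 170.8 + 10*log10(4197.5) = 207.03 dB
Step 2: SE = SL - TL - NL + DI - DT = 207.03 - 94 - 75 + 26 - 11 = 53.03

53.03 dB


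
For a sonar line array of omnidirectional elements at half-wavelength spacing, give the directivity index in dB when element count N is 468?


26.7 dB


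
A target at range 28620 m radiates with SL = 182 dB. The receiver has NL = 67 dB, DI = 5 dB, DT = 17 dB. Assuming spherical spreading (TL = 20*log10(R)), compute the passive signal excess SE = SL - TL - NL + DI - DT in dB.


Step 1: TL = 20*log10(28620) = 89.13 dB
Step 2: SE = 182 - 89.13 - 67 + 5 - 17 = 13.87

13.87 dB


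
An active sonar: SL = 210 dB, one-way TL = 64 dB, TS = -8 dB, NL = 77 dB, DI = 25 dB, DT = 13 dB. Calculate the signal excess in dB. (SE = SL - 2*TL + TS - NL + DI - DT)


9 dB


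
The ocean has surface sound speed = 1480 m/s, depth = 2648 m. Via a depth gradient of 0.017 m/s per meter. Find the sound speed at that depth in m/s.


c = 1480 + 0.017 * 2648 = 1525.016

1525.016 m/s


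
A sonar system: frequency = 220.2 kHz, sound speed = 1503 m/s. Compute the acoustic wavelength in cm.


0.68 cm


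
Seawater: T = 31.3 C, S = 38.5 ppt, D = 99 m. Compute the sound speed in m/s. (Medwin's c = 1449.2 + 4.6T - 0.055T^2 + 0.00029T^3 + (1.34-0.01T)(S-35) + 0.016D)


1553.37 m/s


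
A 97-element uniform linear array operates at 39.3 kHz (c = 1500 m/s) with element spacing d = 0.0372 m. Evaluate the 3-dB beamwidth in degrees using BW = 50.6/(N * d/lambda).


0.54 deg


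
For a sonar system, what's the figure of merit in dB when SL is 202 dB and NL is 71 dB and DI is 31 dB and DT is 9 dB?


FOM = SL - NL + DI - DT = 202 - 71 + 31 - 9 = 153

153 dB


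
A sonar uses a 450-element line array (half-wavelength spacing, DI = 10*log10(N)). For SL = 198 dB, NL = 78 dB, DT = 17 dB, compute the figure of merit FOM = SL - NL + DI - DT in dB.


Step 1: DI = 10*log10(450) = 26.53 dB
Step 2: FOM = SL - NL + DI - DT = 198 - 78 + 26.53 - 17 = 129.53

129.53 dB


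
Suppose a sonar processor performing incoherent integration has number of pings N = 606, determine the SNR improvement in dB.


Gain = 5*log10(606) = 13.91

13.91 dB


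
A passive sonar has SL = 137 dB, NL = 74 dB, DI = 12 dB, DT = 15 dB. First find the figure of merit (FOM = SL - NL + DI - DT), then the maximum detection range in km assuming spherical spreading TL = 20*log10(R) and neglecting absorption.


Step 1: FOM = SL - NL + DI - DT = 137 - 74 + 12 - 15 = 60 dB
Step 2: at max range FOM = TL = 20*log10(R), so R = 10^(60/20) = 1000.0 m = 1.0 km

1.0 km


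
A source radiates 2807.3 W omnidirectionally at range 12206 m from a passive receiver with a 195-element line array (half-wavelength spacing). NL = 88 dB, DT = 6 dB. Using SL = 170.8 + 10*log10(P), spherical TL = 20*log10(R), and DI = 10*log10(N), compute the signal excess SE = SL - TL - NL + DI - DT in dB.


Step 1: SL = 170.8 + 10*log10(2807.3) = 205.28 dB
Step 2: TL = 20*log10(12206) = 81.73 dB
Step 3: DI = 10*log10(195) = 22.9 dB
Step 4: SE = SL - TL - NL + DI - DT = 205.28 - 81.73 - 88 + 22.9 - 6 = 52.45

52.45 dB


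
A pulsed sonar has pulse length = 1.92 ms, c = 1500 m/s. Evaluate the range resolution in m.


dR = c*tau/2 = 1500 * 1.92e-3 / 2 = 1.44

1.44 m


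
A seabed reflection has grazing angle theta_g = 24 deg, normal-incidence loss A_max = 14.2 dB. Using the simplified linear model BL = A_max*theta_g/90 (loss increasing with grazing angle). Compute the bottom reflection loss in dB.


BL = A_max * theta_g / 90 = 14.2 * 24 / 90 = 3.79

3.79 dB


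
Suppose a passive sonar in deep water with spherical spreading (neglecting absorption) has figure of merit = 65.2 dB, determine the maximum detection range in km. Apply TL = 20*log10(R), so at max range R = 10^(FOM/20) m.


At max range FOM = TL, so 20*log10(R) = 65.2
R = 10^(65.2/20) = 1819.7 m = 1.82 km

1.82 km


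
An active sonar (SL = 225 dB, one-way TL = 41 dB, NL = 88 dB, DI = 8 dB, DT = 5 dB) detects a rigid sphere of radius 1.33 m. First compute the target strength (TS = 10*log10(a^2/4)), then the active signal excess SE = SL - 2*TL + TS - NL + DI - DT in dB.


Step 1: TS = 10*log10(1.33^2/4) = -3.54 dB
Step 2: SE = SL - 2*TL + TS - NL + DI - DT = 225 - 2*41 + (-3.54) - 88 + 8 - 5 = 54.46

54.46 dB


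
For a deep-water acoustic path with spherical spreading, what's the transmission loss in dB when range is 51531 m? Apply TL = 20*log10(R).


TL = 20*log10(51531) = 94.24

94.24 dB


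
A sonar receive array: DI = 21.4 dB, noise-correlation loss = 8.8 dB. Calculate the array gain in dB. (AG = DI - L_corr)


AG = DI - L_corr = 21.4 - 8.8 = 12.6

12.6 dB


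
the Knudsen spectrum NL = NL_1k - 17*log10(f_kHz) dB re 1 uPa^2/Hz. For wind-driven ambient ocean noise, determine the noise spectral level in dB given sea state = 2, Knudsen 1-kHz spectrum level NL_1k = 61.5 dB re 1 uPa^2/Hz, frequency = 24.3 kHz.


NL = NL_1k - 17*log10(f_kHz) = 61.5 - 17*log10(24.3) = 61.5 - (23.56) = 37.94

37.94 dB


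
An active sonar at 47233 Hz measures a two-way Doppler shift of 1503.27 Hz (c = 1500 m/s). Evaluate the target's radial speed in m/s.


23.87 m/s


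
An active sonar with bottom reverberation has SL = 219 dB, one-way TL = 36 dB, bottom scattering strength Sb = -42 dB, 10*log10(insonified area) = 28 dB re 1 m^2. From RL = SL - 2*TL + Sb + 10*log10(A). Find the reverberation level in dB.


RL = SL - 2*TL + Sb + 10*log10(A) = 219 - 2*36 + (-42) + 28 = 133

133 dB


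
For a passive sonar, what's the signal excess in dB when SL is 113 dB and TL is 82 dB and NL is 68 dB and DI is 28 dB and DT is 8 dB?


-17 dB


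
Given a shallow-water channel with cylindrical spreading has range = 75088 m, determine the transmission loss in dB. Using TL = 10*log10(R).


TL = 10*log10(75088) = 48.76

48.76 dB


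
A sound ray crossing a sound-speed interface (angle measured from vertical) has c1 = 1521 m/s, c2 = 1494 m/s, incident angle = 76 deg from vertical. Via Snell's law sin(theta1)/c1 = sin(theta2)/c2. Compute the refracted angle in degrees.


sin(theta2) = (c2/c1)*sin(theta1) = (1494/1521)*sin(76 deg) = 0.95307
theta2 = arcsin(0.95307) = 72.38

72.38 deg


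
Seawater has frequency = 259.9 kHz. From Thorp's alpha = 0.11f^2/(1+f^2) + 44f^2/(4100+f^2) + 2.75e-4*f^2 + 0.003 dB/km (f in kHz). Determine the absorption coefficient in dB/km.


f^2 = 67548.01
alpha = 0.11*67548.01/(1+67548.01) + 44*67548.01/(4100+67548.01) + 2.75e-4*67548.01 + 0.003 = 60.171

60.171 dB/km


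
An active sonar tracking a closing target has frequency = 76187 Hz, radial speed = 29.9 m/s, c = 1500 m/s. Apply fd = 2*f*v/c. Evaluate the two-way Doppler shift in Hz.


3037.32 Hz


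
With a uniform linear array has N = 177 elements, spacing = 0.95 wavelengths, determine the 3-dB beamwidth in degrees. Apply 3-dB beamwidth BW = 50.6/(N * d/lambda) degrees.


BW = 50.6 / (177 * 0.95) = 50.6 / 168.15 = 0.3

0.3 deg


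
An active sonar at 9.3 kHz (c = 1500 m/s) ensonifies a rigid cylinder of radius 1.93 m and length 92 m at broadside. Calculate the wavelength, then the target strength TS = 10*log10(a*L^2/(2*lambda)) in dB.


Step 1: lambda = c/f = 1500/9300 = 0.16129 m
Step 2: TS = 10*log10(a*L^2/(2*lambda)) = 10*log10(1.93*92^2/(2*0.16129)) = 47.04

47.04 dB


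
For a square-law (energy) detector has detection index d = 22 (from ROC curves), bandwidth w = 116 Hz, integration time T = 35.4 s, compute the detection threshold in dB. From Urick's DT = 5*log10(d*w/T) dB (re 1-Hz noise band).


DT = 5*log10(d*w/T) = 5*log10(22 * 116 / 35.4) = 5*log10(72.09) = 9.29

9.29 dB


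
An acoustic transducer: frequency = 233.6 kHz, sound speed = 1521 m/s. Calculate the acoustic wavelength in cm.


lambda = c/f = 1521 / 233600 = 0.0065 m = 0.65 cm

0.65 cm


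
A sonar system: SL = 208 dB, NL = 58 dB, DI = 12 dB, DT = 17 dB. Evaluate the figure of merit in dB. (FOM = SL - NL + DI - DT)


FOM = SL - NL + DI - DT = 208 - 58 + 12 - 17 = 145

145 dB


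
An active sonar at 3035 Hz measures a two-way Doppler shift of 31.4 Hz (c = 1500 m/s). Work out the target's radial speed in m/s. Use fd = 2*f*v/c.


From fd = 2*f*v/c, v = c*fd/(2*f) = 1500 * 31.4 / (2*3035) = 7.76

7.76 m/s


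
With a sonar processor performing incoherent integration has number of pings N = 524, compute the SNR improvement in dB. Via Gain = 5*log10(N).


13.6 dB


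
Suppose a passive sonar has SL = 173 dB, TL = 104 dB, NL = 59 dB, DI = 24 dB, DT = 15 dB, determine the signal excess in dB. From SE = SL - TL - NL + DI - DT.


19 dB


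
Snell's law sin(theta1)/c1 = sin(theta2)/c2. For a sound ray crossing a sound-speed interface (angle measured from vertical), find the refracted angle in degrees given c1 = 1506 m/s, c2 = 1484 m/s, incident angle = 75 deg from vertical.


sin(theta2) = (c2/c1)*sin(theta1) = (1484/1506)*sin(75 deg) = 0.95182
theta2 = arcsin(0.95182) = 72.14

72.14 deg


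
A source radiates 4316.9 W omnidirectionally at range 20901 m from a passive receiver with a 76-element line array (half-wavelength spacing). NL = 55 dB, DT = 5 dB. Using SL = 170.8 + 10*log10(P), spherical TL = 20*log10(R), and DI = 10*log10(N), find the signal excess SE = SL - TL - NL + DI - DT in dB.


79.56 dB


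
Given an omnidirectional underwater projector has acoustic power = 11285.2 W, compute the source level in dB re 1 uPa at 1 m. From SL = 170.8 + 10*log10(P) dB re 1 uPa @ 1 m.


211.33 dB


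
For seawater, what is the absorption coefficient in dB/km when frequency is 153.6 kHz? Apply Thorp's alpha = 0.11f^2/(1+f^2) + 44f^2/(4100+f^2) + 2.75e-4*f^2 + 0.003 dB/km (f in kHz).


f^2 = 23592.96
alpha = 0.11*23592.96/(1+23592.96) + 44*23592.96/(4100+23592.96) + 2.75e-4*23592.96 + 0.003 = 44.087

44.087 dB/km


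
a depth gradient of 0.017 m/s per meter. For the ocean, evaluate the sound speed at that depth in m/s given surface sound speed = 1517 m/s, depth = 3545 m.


c = 1517 + 0.017 * 3545 = 1577.265

1577.265 m/s


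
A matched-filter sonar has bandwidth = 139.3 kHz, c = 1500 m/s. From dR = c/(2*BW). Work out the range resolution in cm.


dR = c/(2*BW) = 1500 / (2 * 139.3e3) = 0.0054 m = 0.54 cm

0.54 cm


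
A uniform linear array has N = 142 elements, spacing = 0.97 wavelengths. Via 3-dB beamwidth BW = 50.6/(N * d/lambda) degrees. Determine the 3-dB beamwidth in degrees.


0.37 deg


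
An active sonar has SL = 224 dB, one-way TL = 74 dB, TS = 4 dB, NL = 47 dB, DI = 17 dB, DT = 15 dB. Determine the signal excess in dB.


35 dB


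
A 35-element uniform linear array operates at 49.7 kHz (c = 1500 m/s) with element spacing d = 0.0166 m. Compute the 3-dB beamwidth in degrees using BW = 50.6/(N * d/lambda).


Step 1: lambda = 1500/49700 = 0.03018 m
Step 2: d/lambda = 0.0166/0.03018 = 0.55
Step 3: BW = 50.6/(N * d/lambda) = 50.6/(35 * 0.55) = 2.63

2.63 deg


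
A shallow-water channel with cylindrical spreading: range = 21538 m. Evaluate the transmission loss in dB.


TL = 10*log10(21538) = 43.33

43.33 dB


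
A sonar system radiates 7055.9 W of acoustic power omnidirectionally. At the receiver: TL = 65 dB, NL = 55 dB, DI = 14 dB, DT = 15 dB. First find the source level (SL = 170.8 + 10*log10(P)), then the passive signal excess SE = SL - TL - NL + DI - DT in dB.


Step 1: SL = 170.8 + 10*log10(7055.9) = 209.29 dB
Step 2: SE = SL - TL - NL + DI - DT = 209.29 - 65 - 55 + 14 - 15 = 88.29

88.29 dB


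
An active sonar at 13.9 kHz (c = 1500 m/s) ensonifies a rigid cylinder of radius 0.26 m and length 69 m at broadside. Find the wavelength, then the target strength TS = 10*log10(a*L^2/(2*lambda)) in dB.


Step 1: lambda = c/f = 1500/13900 = 0.10791 m
Step 2: TS = 10*log10(a*L^2/(2*lambda)) = 10*log10(0.26*69^2/(2*0.10791)) = 37.59

37.59 dB


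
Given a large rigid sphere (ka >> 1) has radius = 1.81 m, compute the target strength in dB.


-0.87 dB


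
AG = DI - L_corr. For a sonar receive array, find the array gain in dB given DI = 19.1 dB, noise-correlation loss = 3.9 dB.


AG = DI - L_corr = 19.1 - 3.9 = 15.2

15.2 dB


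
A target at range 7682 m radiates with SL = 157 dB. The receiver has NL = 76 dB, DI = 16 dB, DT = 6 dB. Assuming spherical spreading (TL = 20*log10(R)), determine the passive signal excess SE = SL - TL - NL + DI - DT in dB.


Step 1: TL = 20*log10(7682) = 77.71 dB
Step 2: SE = 157 - 77.71 - 76 + 16 - 6 = 13.29

13.29 dB


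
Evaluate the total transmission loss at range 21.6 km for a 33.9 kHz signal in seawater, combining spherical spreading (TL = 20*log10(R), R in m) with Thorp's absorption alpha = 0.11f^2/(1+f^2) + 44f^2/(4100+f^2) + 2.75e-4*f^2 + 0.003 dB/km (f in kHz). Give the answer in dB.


Step 1 (Thorp): alpha = 0.11*1149.21/(1+1149.21) + 44*1149.21/(4100+1149.21) + 2.75e-4*1149.21 + 0.003 = 10.0619 dB/km
Step 2: TL_spread = 20*log10(21600) = 86.69 dB
Step 3: TL_abs = alpha*R = 10.0619 * 21.6 = 217.34 dB
Step 4: TL_total = 86.69 + 217.34 = 304.03

304.03 dB


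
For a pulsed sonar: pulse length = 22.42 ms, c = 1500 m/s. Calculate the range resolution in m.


16.815 m


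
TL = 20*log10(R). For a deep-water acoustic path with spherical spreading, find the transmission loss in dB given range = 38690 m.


TL = 20*log10(38690) = 91.75

91.75 dB


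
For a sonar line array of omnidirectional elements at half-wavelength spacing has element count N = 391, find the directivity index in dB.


DI = 10*log10(391) = 25.92

25.92 dB


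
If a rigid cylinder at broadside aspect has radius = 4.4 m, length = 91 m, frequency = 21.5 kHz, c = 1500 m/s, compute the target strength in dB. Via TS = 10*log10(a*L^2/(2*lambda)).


54.17 dB


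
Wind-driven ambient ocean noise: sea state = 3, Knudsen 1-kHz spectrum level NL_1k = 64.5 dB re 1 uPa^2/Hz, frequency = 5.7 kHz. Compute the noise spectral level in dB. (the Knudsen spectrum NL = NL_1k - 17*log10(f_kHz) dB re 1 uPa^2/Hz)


NL = NL_1k - 17*log10(f_kHz) = 64.5 - 17*log10(5.7) = 64.5 - (12.85) = 51.65

51.65 dB


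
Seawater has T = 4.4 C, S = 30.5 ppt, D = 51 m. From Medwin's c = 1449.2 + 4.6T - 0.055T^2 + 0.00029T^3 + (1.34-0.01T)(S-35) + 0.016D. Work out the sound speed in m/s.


1463.38 m/s


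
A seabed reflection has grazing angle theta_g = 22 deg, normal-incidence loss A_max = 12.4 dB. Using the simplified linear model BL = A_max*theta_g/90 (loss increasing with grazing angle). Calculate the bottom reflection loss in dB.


BL = A_max * theta_g / 90 = 12.4 * 22 / 90 = 3.03

3.03 dB


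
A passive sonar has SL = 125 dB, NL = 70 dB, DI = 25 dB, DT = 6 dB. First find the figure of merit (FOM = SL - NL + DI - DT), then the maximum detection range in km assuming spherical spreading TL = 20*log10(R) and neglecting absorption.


Step 1: FOM = SL - NL + DI - DT = 125 - 70 + 25 - 6 = 74 dB
Step 2: at max range FOM = TL = 20*log10(R), so R = 10^(74/20) = 5011.87 m = 5.01 km

5.01 km


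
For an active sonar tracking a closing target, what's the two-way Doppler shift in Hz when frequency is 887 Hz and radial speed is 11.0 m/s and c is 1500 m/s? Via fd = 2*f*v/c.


fd = 2*f*v/c = 2 * 887 * 11.0 / 1500 = 13.01

13.01 Hz


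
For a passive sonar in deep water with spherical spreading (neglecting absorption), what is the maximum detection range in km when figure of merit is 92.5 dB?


42.17 km


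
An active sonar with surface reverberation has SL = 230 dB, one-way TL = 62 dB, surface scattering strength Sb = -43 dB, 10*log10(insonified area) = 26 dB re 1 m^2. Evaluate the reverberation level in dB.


89 dB


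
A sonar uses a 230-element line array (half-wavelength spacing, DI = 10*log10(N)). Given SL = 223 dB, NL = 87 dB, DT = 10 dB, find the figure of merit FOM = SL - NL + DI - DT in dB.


149.62 dB


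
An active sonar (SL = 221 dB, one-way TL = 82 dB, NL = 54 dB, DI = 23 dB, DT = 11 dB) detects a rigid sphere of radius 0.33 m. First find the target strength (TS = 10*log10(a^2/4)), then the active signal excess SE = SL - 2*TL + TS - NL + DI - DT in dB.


Step 1: TS = 10*log10(0.33^2/4) = -15.65 dB
Step 2: SE = SL - 2*TL + TS - NL + DI - DT = 221 - 2*82 + (-15.65) - 54 + 23 - 11 = -0.65

-0.65 dB


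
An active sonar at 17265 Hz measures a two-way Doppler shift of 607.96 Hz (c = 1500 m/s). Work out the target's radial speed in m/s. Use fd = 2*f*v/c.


26.41 m/s


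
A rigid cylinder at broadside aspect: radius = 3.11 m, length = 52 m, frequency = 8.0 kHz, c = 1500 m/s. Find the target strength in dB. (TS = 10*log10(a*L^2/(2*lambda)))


lambda = 1500/8000 = 0.1875 m
TS = 10*log10(3.11*52^2/(2*0.1875)) = 43.51

43.51 dB
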